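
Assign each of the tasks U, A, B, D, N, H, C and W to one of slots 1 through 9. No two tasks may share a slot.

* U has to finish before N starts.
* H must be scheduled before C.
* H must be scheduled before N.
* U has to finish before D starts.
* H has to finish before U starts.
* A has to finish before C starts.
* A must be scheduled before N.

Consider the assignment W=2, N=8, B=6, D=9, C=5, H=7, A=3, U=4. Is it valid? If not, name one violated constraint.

No. H has to finish before U starts is not satisfied.

U has to finish before D starts — holds.
A has to finish before C starts — holds.
No two tasks may share a slot — holds.
U has to finish before N starts — holds.
H must be scheduled before N — holds.
A must be scheduled before N — holds.
H has to finish before U starts — violated.
H must be scheduled before C — violated.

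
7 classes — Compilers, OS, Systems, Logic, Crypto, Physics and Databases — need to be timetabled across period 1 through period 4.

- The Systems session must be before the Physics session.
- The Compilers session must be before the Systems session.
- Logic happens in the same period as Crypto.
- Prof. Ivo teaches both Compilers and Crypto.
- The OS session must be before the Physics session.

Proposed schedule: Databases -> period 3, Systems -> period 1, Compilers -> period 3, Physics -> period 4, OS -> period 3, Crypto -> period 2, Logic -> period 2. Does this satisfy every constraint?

The Compilers session must be before the Systems session — violated.
The Systems session must be before the Physics session — holds.
Logic happens in the same period as Crypto — holds.
The OS session must be before the Physics session — holds.
Prof. Ivo teaches both Compilers and Crypto — holds.

Invalid. The Compilers session must be before the Systems session.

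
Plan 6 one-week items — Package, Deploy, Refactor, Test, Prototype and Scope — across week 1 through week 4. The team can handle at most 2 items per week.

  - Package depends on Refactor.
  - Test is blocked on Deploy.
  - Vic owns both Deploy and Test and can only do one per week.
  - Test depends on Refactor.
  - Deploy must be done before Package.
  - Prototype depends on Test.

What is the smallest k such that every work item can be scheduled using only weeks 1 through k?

3 weeks

The precedence chain requires at least 3 distinct weeks.
With at most 2 per week and 6 work items, at least 3 weeks are needed.
3 works (last occupied week: week 3): for example Refactor -> week 1; Deploy -> week 1; Package -> week 2; Prototype -> week 3; Test -> week 2; Scope -> week 3.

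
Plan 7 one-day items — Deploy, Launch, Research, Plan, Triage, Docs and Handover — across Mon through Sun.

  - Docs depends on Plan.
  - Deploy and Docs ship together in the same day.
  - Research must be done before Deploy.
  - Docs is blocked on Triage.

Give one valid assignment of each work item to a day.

Docs=Tue, Launch=Mon, Plan=Mon, Deploy=Tue, Research=Mon, Triage=Mon, Handover=Mon

Checking: Triage(Mon) before Docs(Tue); Plan(Mon) before Docs(Tue); Research(Mon) before Deploy(Tue); Deploy = Docs = Tue.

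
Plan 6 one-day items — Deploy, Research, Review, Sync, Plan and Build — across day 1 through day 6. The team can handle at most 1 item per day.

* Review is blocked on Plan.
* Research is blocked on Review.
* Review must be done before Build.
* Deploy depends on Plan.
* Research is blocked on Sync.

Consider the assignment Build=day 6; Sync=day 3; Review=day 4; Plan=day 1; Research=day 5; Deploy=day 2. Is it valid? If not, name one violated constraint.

The team can handle at most 1 item per day — holds.
Review must be done before Build — holds.
Deploy depends on Plan — holds.
Research is blocked on Review — holds.
Review is blocked on Plan — holds.
Research is blocked on Sync — holds.

Valid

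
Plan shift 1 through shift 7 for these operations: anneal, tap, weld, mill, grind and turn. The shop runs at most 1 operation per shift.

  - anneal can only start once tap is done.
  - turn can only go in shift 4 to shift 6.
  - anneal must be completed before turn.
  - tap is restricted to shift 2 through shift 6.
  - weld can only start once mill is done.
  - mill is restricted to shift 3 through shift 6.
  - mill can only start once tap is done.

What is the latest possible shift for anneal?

Precedence pushes anneal to at least shift 3; downstream work caps anneal at shift 5.
anneal at shift 5 is achievable: grind in shift 1; mill in shift 3; weld in shift 4; tap in shift 2; turn in shift 6; anneal in shift 5.

shift 5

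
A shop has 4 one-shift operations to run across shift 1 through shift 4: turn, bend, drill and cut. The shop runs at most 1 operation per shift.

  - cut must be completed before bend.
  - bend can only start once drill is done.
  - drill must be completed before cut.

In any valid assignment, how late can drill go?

Downstream work caps drill at shift 2.
drill at shift 2 is achievable: cut in shift 3, bend in shift 4, drill in shift 2, turn in shift 1.

shift 2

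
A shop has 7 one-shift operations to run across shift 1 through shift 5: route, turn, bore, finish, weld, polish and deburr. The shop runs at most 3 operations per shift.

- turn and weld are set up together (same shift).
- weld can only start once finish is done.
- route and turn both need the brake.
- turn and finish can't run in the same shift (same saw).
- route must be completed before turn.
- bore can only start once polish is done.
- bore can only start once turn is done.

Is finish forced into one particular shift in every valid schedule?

finish can be shift 1 (e.g. weld -> shift 2; finish -> shift 1; deburr -> shift 2; polish -> shift 1; bore -> shift 3; route -> shift 1; turn -> shift 2) or shift 2 (e.g. route=shift 1, bore=shift 4, weld=shift 3, turn=shift 3, deburr=shift 1, polish=shift 1, finish=shift 2).

No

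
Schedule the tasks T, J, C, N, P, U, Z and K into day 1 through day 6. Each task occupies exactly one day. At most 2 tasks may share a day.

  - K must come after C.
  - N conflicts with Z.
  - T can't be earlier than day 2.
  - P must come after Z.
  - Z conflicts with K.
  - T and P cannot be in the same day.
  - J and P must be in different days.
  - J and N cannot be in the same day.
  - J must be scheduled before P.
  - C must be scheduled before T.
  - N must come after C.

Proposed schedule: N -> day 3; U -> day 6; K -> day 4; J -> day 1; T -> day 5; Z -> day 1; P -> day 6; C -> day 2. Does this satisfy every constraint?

J and P must be in different days — holds.
T and P cannot be in the same day — holds.
N must come after C — holds.
N conflicts with Z — holds.
J must be scheduled before P — holds.
Z conflicts with K — holds.
C must be scheduled before T — holds.
K must come after C — holds.
P must come after Z — holds.
J and N cannot be in the same day — holds.
At most 2 tasks may share a day — holds.
T can't be earlier than day 2 — holds.

Yes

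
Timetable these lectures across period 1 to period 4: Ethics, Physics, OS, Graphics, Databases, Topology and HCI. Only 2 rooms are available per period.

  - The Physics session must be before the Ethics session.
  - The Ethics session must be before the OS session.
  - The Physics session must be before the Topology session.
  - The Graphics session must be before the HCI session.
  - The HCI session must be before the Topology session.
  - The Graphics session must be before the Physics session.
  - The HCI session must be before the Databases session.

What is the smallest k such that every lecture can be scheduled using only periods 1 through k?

The precedence chain requires at least 4 distinct periods.
With at most 2 per period and 7 lectures, at least 4 periods are needed.
4 works (last occupied period: period 4): for example Ethics in period 3, Topology in period 3, Databases in period 4, OS in period 4, Physics in period 2, HCI in period 2, Graphics in period 1.

4 periods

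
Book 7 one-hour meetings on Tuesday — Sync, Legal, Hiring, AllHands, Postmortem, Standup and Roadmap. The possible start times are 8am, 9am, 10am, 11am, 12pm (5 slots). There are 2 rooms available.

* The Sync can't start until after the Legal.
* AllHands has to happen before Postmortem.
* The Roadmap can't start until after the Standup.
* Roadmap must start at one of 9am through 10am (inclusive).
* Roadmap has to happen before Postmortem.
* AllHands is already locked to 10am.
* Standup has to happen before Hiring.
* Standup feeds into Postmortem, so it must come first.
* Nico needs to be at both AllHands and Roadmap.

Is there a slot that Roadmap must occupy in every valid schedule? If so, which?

Roadmap's window is 9am–10am.
AllHands is fixed at 10am, and Roadmap can't share a slot with AllHands.
So Roadmap must be 9am.

9am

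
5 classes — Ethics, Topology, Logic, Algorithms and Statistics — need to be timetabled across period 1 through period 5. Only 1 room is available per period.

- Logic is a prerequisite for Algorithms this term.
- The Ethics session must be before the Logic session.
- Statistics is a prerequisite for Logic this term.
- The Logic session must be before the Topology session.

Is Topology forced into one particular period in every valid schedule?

Topology can be period 4 (e.g. Ethics in period 1; Logic in period 3; Topology in period 4; Algorithms in period 5; Statistics in period 2) or period 5 (e.g. Ethics -> period 1; Logic -> period 3; Algorithms -> period 4; Statistics -> period 2; Topology -> period 5).

No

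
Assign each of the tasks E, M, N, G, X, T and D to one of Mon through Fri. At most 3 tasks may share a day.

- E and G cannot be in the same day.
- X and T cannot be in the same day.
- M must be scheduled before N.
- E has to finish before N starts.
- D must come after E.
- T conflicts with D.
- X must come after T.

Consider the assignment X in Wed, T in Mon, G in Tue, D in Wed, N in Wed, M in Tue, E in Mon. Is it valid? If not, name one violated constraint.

X must come after T — holds.
At most 3 tasks may share a day — holds.
E and G cannot be in the same day — holds.
M must be scheduled before N — holds.
X and T cannot be in the same day — holds.
D must come after E — holds.
E has to finish before N starts — holds.
T conflicts with D — holds.

Valid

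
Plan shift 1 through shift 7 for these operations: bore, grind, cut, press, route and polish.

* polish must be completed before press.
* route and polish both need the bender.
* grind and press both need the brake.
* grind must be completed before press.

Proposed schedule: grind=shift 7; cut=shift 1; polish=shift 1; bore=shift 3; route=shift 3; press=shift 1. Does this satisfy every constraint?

Invalid. grind must be completed before press.

polish must be completed before press — violated.
route and polish both need the bender — holds.
grind must be completed before press — violated.
grind and press both need the brake — holds.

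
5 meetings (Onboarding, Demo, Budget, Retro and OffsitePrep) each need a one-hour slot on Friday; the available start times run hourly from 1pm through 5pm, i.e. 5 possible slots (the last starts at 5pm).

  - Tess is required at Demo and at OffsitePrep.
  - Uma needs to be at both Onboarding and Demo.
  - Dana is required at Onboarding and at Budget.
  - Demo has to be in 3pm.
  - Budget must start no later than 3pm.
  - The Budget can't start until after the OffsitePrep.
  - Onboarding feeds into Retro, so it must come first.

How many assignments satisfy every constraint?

21

Splitting on Onboarding: it can be 1pm (12), 2pm (6), 4pm (3). Listing each branch's schedules as (Demo, Budget, Retro, OffsitePrep):
Onboarding=1pm: (3pm,2pm,2pm,1pm) (3pm,2pm,3pm,1pm) (3pm,2pm,4pm,1pm) (3pm,2pm,5pm,1pm) (3pm,3pm,2pm,1pm) (3pm,3pm,2pm,2pm) (3pm,3pm,3pm,1pm) (3pm,3pm,3pm,2pm) (3pm,3pm,4pm,1pm) (3pm,3pm,4pm,2pm) (3pm,3pm,5pm,1pm) (3pm,3pm,5pm,2pm) — 12.
Onboarding=2pm: (3pm,3pm,3pm,1pm) (3pm,3pm,3pm,2pm) (3pm,3pm,4pm,1pm) (3pm,3pm,4pm,2pm) (3pm,3pm,5pm,1pm) (3pm,3pm,5pm,2pm) — 6.
Onboarding=4pm: (3pm,2pm,5pm,1pm) (3pm,3pm,5pm,1pm) (3pm,3pm,5pm,2pm) — 3.
Summing: 12 + 6 + 3 = 21.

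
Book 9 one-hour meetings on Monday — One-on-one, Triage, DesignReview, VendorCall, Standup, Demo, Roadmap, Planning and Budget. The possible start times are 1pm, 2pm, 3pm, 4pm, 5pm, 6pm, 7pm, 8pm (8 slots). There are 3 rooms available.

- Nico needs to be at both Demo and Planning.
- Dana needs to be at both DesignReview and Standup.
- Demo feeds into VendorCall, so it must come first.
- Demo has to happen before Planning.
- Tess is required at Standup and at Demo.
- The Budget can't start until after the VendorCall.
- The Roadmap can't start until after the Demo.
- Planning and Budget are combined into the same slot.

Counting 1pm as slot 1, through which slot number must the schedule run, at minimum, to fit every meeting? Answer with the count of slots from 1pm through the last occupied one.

3

The precedence chain requires at least 3 distinct slots.
With at most 3 per slot and 9 meetings, at least 3 slots are needed.
3 works (last occupied slot: 3pm): for example Planning=3pm; Budget=3pm; Roadmap=2pm; Demo=1pm; VendorCall=2pm; DesignReview=2pm; Triage=1pm; One-on-one=1pm; Standup=3pm.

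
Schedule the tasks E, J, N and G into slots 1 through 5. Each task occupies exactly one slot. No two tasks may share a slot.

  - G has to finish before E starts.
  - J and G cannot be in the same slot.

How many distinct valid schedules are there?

60

Splitting on E: it can be 2 (6), 3 (12), 4 (18), 5 (24). Listing each branch's schedules as (J, N, G):
E=2: (3,4,1) (3,5,1) (4,3,1) (4,5,1) (5,3,1) (5,4,1) — 6.
E=3: (1,4,2) (1,5,2) (2,4,1) (2,5,1) (4,1,2) (4,2,1) (4,5,1) (4,5,2) (5,1,2) (5,2,1) (5,4,1) (5,4,2) — 12.
E=4: (1,2,3) (1,3,2) (1,5,2) (1,5,3) (2,1,3) (2,3,1) (2,5,1) (2,5,3) (3,1,2) (3,2,1) (3,5,1) (3,5,2) (5,1,2) (5,1,3) (5,2,1) (5,2,3) (5,3,1) (5,3,2) — 18.
E=5: (1,2,3) (1,2,4) (1,3,2) (1,3,4) (1,4,2) (1,4,3) (2,1,3) (2,1,4) (2,3,1) (2,3,4) (2,4,1) (2,4,3) (3,1,2) (3,1,4) (3,2,1) (3,2,4) (3,4,1) (3,4,2) (4,1,2) (4,1,3) (4,2,1) (4,2,3) (4,3,1) (4,3,2) — 24.
Summing: 6 + 12 + 18 + 24 = 60.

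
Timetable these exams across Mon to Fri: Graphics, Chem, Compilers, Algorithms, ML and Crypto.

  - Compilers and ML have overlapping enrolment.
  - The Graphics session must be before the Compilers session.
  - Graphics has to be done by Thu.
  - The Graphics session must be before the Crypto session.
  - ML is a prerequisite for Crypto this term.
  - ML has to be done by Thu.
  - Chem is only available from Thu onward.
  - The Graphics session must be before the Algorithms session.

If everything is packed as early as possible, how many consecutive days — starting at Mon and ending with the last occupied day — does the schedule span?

4 days

The precedence chain requires at least 2 distinct days.
Chem can't be placed before Thu — that is day 4 counting from Mon — so the schedule must run through at least 4 days.
4 works (last occupied day: Thu): for example ML in Mon; Crypto in Tue; Chem in Thu; Algorithms in Tue; Graphics in Mon; Compilers in Tue.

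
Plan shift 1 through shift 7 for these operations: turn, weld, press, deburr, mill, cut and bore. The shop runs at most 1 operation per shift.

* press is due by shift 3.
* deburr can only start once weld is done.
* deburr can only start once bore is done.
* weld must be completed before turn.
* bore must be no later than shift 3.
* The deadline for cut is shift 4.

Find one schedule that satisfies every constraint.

mill in shift 7, press in shift 2, turn in shift 6, cut in shift 3, weld in shift 4, bore in shift 1, deburr in shift 5

Checking: weld(shift 4) before turn(shift 6); weld(shift 4) before deburr(shift 5); bore(shift 1) before deburr(shift 5); cut=shift 3 in [shift 1,shift 4]; bore=shift 1 in [shift 1,shift 3]; press=shift 2 in [shift 1,shift 3]; max 1 per shift (cap 1).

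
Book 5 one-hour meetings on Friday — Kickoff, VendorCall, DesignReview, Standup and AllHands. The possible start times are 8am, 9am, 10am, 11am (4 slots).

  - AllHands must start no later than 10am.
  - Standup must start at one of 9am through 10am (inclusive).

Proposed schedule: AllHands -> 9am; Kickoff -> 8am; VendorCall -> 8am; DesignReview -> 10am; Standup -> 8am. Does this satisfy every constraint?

No. Standup must start at one of 9am through 10am (inclusive) is not satisfied.

Standup must start at one of 9am through 10am (inclusive) — violated.
AllHands must start no later than 10am — holds.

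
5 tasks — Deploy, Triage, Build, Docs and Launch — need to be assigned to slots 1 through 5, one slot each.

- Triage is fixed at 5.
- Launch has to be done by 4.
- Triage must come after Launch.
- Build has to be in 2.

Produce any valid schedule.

Triage in 5, Docs in 1, Build in 2, Launch in 1, Deploy in 1

Checking: Launch(1) before Triage(5); Triage=5 in [5,5]; Launch=1 in [1,4]; Build=2 in [2,2].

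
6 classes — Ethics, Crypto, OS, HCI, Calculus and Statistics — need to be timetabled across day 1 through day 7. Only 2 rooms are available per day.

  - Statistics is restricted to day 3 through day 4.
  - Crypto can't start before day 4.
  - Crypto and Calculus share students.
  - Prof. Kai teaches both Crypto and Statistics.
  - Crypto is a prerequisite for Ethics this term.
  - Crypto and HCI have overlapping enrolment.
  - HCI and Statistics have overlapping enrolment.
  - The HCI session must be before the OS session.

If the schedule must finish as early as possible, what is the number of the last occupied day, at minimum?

The precedence chain requires at least 2 distinct days.
With at most 2 per day and 6 classes, at least 3 days are needed.
Propagating the time windows through the other constraints, Ethics can't land before day 5, so the schedule must run through at least day 5.
5 works (last occupied day: day 5): for example Statistics -> day 3; Crypto -> day 4; HCI -> day 1; Calculus -> day 1; OS -> day 2; Ethics -> day 5.

day 5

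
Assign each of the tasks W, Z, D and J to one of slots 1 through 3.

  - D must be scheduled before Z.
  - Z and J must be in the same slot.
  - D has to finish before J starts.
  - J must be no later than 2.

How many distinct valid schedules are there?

Enumerating: W in 1; D in 1; J in 2; Z in 2 | D -> 1, J -> 2, Z -> 2, W -> 2 | Z -> 2; D -> 1; J -> 2; W -> 3.

3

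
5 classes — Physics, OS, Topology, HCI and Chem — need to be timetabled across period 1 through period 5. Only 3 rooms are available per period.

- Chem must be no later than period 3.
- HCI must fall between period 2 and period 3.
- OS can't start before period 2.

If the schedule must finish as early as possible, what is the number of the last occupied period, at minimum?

period 2

With at most 3 per period and 5 classes, at least 2 periods are needed.
OS can't be placed before period 2, so the schedule must run through at least period 2.
2 works (last occupied period: period 2): for example Chem in period 1; Physics in period 1; HCI in period 2; OS in period 2; Topology in period 1.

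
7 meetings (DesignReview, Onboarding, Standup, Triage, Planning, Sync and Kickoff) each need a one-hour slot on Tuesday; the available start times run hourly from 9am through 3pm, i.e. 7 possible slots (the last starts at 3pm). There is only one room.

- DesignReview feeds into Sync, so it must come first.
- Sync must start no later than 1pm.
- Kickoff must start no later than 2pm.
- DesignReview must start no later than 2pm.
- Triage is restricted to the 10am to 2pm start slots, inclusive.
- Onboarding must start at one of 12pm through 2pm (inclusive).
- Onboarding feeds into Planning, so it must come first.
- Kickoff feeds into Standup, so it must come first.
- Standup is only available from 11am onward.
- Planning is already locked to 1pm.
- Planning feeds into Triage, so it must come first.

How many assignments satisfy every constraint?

3

Enumerating: Planning=1pm; Sync=10am; DesignReview=9am; Onboarding=12pm; Kickoff=11am; Triage=2pm; Standup=3pm | Triage=2pm, Planning=1pm, Onboarding=12pm, DesignReview=9am, Standup=3pm, Sync=11am, Kickoff=10am | DesignReview=10am; Planning=1pm; Sync=11am; Triage=2pm; Kickoff=9am; Standup=3pm; Onboarding=12pm.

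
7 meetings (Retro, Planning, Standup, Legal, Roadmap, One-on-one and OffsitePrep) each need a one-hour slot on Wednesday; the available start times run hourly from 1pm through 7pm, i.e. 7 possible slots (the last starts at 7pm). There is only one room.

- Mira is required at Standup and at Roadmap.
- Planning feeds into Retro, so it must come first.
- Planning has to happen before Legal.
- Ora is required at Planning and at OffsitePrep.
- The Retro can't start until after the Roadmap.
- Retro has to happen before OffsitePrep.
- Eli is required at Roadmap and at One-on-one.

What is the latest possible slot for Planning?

4pm

Downstream work caps Planning at 5pm.
Planning at 4pm is achievable: Standup=2pm; Planning=4pm; Roadmap=1pm; One-on-one=3pm; Retro=5pm; Legal=6pm; OffsitePrep=7pm.
Nothing later works — the conflict and capacity constraints rule out every slot after 4pm.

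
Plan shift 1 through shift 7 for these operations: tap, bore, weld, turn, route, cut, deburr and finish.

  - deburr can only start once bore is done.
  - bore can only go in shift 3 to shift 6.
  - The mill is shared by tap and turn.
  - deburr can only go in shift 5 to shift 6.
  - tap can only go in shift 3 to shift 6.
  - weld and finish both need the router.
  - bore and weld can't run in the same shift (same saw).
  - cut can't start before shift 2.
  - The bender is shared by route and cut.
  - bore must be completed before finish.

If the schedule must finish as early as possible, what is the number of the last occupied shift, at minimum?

The precedence chain requires at least 2 distinct shifts.
deburr can't be placed before shift 5, so the schedule must run through at least shift 5.
5 works (last occupied shift: shift 5): for example tap in shift 3; weld in shift 1; turn in shift 1; deburr in shift 5; bore in shift 3; cut in shift 2; route in shift 1; finish in shift 4.

shift 5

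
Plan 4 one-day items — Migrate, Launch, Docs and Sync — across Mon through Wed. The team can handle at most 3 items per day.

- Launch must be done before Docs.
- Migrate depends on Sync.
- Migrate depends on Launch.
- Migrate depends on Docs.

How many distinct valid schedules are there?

Enumerating: Sync -> Mon, Migrate -> Wed, Docs -> Tue, Launch -> Mon | Launch -> Mon; Migrate -> Wed; Docs -> Tue; Sync -> Tue.

2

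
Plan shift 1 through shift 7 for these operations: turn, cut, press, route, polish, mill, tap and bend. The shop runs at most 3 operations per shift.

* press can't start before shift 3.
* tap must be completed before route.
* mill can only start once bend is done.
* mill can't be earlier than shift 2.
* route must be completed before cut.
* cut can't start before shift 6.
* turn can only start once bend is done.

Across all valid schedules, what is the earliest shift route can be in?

shift 2

Precedence pushes route to at least shift 2; downstream work caps route at shift 6.
route at shift 2 is achievable: press=shift 3; mill=shift 2; route=shift 2; turn=shift 2; cut=shift 6; tap=shift 1; polish=shift 1; bend=shift 1.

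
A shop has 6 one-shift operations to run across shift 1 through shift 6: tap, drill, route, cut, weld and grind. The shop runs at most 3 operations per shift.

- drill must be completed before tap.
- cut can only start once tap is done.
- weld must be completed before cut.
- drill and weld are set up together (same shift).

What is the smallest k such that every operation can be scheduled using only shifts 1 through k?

3 shifts

The precedence chain requires at least 3 distinct shifts.
With at most 3 per shift and 6 operations, at least 2 shifts are needed.
3 works (last occupied shift: shift 3): for example weld -> shift 1, tap -> shift 2, cut -> shift 3, grind -> shift 2, drill -> shift 1, route -> shift 1.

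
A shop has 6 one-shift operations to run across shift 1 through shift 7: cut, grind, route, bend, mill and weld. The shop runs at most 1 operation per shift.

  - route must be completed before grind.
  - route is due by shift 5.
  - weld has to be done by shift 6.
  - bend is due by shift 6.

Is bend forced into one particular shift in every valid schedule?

bend can be shift 1 (e.g. route -> shift 2, mill -> shift 6, cut -> shift 5, grind -> shift 4, weld -> shift 3, bend -> shift 1) or shift 2 (e.g. bend=shift 2; mill=shift 6; weld=shift 3; cut=shift 5; route=shift 1; grind=shift 4).

No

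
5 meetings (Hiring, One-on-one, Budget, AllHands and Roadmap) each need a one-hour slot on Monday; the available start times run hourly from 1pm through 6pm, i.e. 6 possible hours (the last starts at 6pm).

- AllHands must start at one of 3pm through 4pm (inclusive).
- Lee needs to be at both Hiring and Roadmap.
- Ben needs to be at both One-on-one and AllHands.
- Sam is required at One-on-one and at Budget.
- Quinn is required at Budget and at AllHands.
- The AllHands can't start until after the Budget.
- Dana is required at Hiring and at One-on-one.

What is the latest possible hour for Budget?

3pm

Downstream work caps Budget at 3pm.
Budget at 3pm is achievable: Budget=3pm, Roadmap=2pm, Hiring=1pm, One-on-one=2pm, AllHands=4pm.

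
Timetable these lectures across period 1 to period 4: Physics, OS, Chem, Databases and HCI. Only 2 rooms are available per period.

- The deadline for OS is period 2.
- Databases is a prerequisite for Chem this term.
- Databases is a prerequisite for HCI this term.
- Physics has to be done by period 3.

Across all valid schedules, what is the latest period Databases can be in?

Downstream work caps Databases at period 3.
Databases at period 3 is achievable: Databases -> period 3, Chem -> period 4, OS -> period 1, HCI -> period 4, Physics -> period 1.

period 3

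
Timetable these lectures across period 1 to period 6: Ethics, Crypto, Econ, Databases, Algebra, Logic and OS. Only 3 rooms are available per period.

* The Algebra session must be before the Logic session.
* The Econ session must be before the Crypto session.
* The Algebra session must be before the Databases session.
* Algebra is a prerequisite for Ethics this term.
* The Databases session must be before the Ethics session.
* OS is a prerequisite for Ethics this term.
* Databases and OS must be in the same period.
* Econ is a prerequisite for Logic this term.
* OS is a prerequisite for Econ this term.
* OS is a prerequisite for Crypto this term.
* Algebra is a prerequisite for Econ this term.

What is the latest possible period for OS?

OS must be in the same period as Databases, which can't be before period 2, so OS is at least period 2; downstream work caps OS at period 4.
OS at period 4 is achievable: Econ -> period 5; Algebra -> period 1; Databases -> period 4; Logic -> period 6; OS -> period 4; Crypto -> period 6; Ethics -> period 5.

period 4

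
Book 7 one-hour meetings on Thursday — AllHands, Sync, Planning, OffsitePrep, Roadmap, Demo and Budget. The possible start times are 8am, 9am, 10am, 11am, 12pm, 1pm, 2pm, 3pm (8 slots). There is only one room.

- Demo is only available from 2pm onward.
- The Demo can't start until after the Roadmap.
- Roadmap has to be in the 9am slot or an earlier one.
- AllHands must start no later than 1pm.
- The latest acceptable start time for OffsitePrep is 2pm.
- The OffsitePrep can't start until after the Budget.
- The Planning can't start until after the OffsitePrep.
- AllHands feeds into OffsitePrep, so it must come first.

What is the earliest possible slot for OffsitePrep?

11am

Precedence pushes OffsitePrep to at least 9am; OffsitePrep's own window allows nothing later than 2pm.
OffsitePrep at 11am is achievable: Roadmap in 8am; Planning in 12pm; AllHands in 9am; Budget in 10am; Sync in 1pm; Demo in 2pm; OffsitePrep in 11am.
Nothing earlier works — the capacity limit rule out every slot before 11am.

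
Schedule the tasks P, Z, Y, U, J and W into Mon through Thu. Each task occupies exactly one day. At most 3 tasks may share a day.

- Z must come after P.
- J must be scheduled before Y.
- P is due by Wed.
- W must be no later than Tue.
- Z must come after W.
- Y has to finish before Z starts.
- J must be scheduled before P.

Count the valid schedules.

Splitting on P: it can be Tue (22), Wed (24). Listing each branch's schedules as (Z, Y, U, J, W):
P=Tue: (Wed,Tue,Mon,Mon,Mon) (Wed,Tue,Mon,Mon,Tue) (Wed,Tue,Tue,Mon,Mon) (Wed,Tue,Wed,Mon,Mon) (Wed,Tue,Wed,Mon,Tue) (Wed,Tue,Thu,Mon,Mon) (Wed,Tue,Thu,Mon,Tue) (Thu,Tue,Mon,Mon,Mon) (Thu,Tue,Mon,Mon,Tue) (Thu,Tue,Tue,Mon,Mon) (Thu,Tue,Wed,Mon,Mon) (Thu,Tue,Wed,Mon,Tue) (Thu,Tue,Thu,Mon,Mon) (Thu,Tue,Thu,Mon,Tue) (Thu,Wed,Mon,Mon,Mon) (Thu,Wed,Mon,Mon,Tue) (Thu,Wed,Tue,Mon,Mon) (Thu,Wed,Tue,Mon,Tue) (Thu,Wed,Wed,Mon,Mon) (Thu,Wed,Wed,Mon,Tue) (Thu,Wed,Thu,Mon,Mon) (Thu,Wed,Thu,Mon,Tue) — 22.
P=Wed: (Thu,Tue,Mon,Mon,Mon) (Thu,Tue,Mon,Mon,Tue) (Thu,Tue,Tue,Mon,Mon) (Thu,Tue,Tue,Mon,Tue) (Thu,Tue,Wed,Mon,Mon) (Thu,Tue,Wed,Mon,Tue) (Thu,Tue,Thu,Mon,Mon) (Thu,Tue,Thu,Mon,Tue) (Thu,Wed,Mon,Mon,Mon) (Thu,Wed,Mon,Mon,Tue) (Thu,Wed,Mon,Tue,Mon) (Thu,Wed,Mon,Tue,Tue) (Thu,Wed,Tue,Mon,Mon) (Thu,Wed,Tue,Mon,Tue) (Thu,Wed,Tue,Tue,Mon) (Thu,Wed,Tue,Tue,Tue) (Thu,Wed,Wed,Mon,Mon) (Thu,Wed,Wed,Mon,Tue) (Thu,Wed,Wed,Tue,Mon) (Thu,Wed,Wed,Tue,Tue) (Thu,Wed,Thu,Mon,Mon) (Thu,Wed,Thu,Mon,Tue) (Thu,Wed,Thu,Tue,Mon) (Thu,Wed,Thu,Tue,Tue) — 24.
Summing: 22 + 24 = 46.

46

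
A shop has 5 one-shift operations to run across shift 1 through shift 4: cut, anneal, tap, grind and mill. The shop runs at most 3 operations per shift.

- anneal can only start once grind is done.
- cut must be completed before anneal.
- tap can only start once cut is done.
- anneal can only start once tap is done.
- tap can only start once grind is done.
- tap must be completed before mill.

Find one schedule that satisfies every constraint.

cut in shift 1, mill in shift 3, grind in shift 1, tap in shift 2, anneal in shift 3

Checking: tap(shift 2) before anneal(shift 3); grind(shift 1) before anneal(shift 3); tap(shift 2) before mill(shift 3); cut(shift 1) before tap(shift 2); cut(shift 1) before anneal(shift 3); grind(shift 1) before tap(shift 2); max 2 per shift (cap 3).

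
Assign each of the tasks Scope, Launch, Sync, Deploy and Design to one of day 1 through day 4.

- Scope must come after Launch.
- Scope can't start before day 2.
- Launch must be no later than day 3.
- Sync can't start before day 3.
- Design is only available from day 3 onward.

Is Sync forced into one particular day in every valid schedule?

No

Sync can be day 3 (e.g. Design in day 3, Launch in day 1, Scope in day 2, Deploy in day 1, Sync in day 3) or day 4 (e.g. Sync in day 4, Scope in day 2, Deploy in day 1, Launch in day 1, Design in day 3).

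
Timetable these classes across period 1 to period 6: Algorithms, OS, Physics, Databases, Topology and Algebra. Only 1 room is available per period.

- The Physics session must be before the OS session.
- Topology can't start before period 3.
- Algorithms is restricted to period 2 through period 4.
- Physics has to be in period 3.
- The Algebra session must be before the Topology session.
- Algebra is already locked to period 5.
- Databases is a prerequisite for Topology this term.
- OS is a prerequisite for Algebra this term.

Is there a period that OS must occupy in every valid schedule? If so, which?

period 4

Physics is fixed at period 3 and must come before OS, so OS is at least period 4.
Algebra is fixed at period 5 and must come after OS, so OS is at most period 4.
So OS must be period 4.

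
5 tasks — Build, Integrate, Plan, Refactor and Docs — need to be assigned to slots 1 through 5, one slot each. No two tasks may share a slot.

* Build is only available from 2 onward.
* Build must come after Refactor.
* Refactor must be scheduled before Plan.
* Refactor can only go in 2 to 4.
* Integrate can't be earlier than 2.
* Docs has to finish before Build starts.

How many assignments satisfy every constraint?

8

Splitting on Build: it can be 3 (2), 4 (3), 5 (3). Listing each branch's schedules as (Integrate, Plan, Refactor, Docs):
Build=3: (4,5,2,1) (5,4,2,1) — 2.
Build=4: (2,5,3,1) (3,5,2,1) (5,3,2,1) — 3.
Build=5: (2,4,3,1) (3,4,2,1) (4,3,2,1) — 3.
Summing: 2 + 3 + 3 = 8.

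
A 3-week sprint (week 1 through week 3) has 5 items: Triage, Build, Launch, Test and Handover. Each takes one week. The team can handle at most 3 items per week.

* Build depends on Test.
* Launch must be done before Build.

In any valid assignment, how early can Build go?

Precedence pushes Build to at least week 2.
Build at week 2 is achievable: Triage in week 1, Test in week 1, Launch in week 1, Handover in week 2, Build in week 2.

week 2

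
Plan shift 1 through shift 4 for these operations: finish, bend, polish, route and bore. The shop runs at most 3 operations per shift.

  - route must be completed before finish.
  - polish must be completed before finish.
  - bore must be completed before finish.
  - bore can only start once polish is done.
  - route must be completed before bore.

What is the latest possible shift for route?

Downstream work caps route at shift 2.
route at shift 2 is achievable: finish -> shift 4; bore -> shift 3; bend -> shift 1; route -> shift 2; polish -> shift 1.

shift 2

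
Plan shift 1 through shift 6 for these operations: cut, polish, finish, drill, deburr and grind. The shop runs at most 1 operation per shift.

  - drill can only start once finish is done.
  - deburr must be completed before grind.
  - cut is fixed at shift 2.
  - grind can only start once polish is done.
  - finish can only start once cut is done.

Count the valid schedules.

12

Splitting on polish: it can be shift 1 (6), shift 3 (3), shift 4 (2), shift 5 (1). Listing each branch's schedules as (cut, finish, drill, deburr, grind) by shift number:
polish=shift 1: (2,3,4,5,6) (2,3,5,4,6) (2,3,6,4,5) (2,4,5,3,6) (2,4,6,3,5) (2,5,6,3,4) — 6.
polish=shift 3: (2,4,5,1,6) (2,4,6,1,5) (2,5,6,1,4) — 3.
polish=shift 4: (2,3,5,1,6) (2,3,6,1,5) — 2.
polish=shift 5: (2,3,4,1,6) — 1.
Summing: 6 + 3 + 2 + 1 = 12.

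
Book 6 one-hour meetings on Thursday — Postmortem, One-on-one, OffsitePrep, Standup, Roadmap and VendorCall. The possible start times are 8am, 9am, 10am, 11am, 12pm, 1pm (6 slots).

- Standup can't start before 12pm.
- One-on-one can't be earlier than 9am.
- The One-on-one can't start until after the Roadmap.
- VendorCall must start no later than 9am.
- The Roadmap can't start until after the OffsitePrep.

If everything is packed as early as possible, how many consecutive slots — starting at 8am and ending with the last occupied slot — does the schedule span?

The precedence chain requires at least 3 distinct slots.
Standup can't be placed before 12pm — that is slot 5 counting from 8am — so the schedule must run through at least 5 slots.
5 works (last occupied slot: 12pm): for example One-on-one=10am; Standup=12pm; Roadmap=9am; OffsitePrep=8am; Postmortem=8am; VendorCall=8am.

5 slots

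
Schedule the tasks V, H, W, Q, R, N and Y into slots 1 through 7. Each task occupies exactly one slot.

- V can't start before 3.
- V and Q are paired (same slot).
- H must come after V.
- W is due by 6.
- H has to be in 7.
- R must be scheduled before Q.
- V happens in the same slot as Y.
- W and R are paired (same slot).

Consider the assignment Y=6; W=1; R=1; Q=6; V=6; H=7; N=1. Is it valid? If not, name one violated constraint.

Yes, all constraints hold

W and R are paired (same slot) — holds.
R must be scheduled before Q — holds.
H has to be in 7 — holds.
V happens in the same slot as Y — holds.
W is due by 6 — holds.
V can't start before 3 — holds.
H must come after V — holds.
V and Q are paired (same slot) — holds.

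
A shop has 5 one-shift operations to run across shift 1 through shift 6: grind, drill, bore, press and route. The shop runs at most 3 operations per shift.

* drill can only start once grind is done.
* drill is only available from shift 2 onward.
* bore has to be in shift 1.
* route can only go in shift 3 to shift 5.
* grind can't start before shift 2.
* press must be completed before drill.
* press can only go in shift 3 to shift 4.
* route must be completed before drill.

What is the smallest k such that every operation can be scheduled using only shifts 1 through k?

4

The precedence chain requires at least 2 distinct shifts.
With at most 3 per shift and 5 operations, at least 2 shifts are needed.
Propagating the time windows through the other constraints, drill can't land before shift 4, so the schedule must run through at least shift 4.
4 works (last occupied shift: shift 4): for example bore -> shift 1; drill -> shift 4; press -> shift 3; route -> shift 3; grind -> shift 2.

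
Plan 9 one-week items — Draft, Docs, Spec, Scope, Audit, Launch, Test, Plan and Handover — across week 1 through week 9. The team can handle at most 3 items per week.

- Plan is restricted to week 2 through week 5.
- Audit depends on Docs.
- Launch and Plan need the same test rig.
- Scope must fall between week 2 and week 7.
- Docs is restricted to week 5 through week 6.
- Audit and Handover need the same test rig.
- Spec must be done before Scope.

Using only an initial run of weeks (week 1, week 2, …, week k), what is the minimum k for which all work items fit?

The precedence chain requires at least 2 distinct weeks.
With at most 3 per week and 9 work items, at least 3 weeks are needed.
Propagating the time windows through the other constraints, Audit can't land before week 6, so the schedule must run through at least week 6.
6 works (last occupied week: week 6): for example Docs -> week 5, Launch -> week 1, Spec -> week 1, Handover -> week 3, Test -> week 2, Audit -> week 6, Scope -> week 2, Draft -> week 1, Plan -> week 2.

6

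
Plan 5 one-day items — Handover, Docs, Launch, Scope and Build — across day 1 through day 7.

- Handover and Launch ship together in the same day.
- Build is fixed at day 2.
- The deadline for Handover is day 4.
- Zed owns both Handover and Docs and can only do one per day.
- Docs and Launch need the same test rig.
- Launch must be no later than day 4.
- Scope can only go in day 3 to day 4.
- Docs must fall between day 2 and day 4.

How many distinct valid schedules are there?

18

Splitting on Handover: it can be day 1 (6), day 2 (4), day 3 (4), day 4 (4). Listing each branch's schedules as (Docs, Launch, Scope, Build) by day number:
Handover=day 1: (2,1,3,2) (2,1,4,2) (3,1,3,2) (3,1,4,2) (4,1,3,2) (4,1,4,2) — 6.
Handover=day 2: (3,2,3,2) (3,2,4,2) (4,2,3,2) (4,2,4,2) — 4.
Handover=day 3: (2,3,3,2) (2,3,4,2) (4,3,3,2) (4,3,4,2) — 4.
Handover=day 4: (2,4,3,2) (2,4,4,2) (3,4,3,2) (3,4,4,2) — 4.
Summing: 6 + 4 + 4 + 4 = 18.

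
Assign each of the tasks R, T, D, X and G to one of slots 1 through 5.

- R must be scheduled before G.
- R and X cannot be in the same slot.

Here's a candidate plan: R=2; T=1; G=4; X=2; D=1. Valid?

No — it violates: R and X cannot be in the same slot

R and X cannot be in the same slot — violated.
R must be scheduled before G — holds.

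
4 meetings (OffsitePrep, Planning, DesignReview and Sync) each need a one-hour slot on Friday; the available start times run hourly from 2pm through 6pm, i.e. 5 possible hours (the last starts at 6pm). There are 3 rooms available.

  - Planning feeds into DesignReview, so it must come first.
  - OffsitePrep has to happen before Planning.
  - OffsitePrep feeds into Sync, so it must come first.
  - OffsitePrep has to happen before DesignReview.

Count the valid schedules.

35

Splitting on OffsitePrep: it can be 2pm (24), 3pm (9), 4pm (2). Listing each branch's schedules as (Planning, DesignReview, Sync):
OffsitePrep=2pm: (3pm,4pm,3pm) (3pm,4pm,4pm) (3pm,4pm,5pm) (3pm,4pm,6pm) (3pm,5pm,3pm) (3pm,5pm,4pm) (3pm,5pm,5pm) (3pm,5pm,6pm) (3pm,6pm,3pm) (3pm,6pm,4pm) (3pm,6pm,5pm) (3pm,6pm,6pm) (4pm,5pm,3pm) (4pm,5pm,4pm) (4pm,5pm,5pm) (4pm,5pm,6pm) (4pm,6pm,3pm) (4pm,6pm,4pm) (4pm,6pm,5pm) (4pm,6pm,6pm) (5pm,6pm,3pm) (5pm,6pm,4pm) (5pm,6pm,5pm) (5pm,6pm,6pm) — 24.
OffsitePrep=3pm: (4pm,5pm,4pm) (4pm,5pm,5pm) (4pm,5pm,6pm) (4pm,6pm,4pm) (4pm,6pm,5pm) (4pm,6pm,6pm) (5pm,6pm,4pm) (5pm,6pm,5pm) (5pm,6pm,6pm) — 9.
OffsitePrep=4pm: (5pm,6pm,5pm) (5pm,6pm,6pm) — 2.
Summing: 24 + 9 + 2 = 35.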